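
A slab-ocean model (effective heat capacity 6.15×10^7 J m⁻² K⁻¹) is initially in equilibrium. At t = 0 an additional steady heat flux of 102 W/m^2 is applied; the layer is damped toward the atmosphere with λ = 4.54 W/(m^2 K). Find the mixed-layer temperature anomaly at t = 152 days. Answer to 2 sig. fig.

Areal heat capacity C = 6.15×10^7 J m⁻² K⁻¹ (given).
τ = C / λ = 6.15×10^7 / 4.54 = 1.35×10^7 s.
Equilibrium anomaly ΔT_eq = F / λ = 102 / 4.54 = 22.5 K.
t = 152 days = 1.31×10^7 s, so t/τ = 0.969.
ΔT(t) = ΔT_eq (1 − e^(−t/τ)) = 22.5 × (1 − e^−0.969) = 13.9 K.

14 K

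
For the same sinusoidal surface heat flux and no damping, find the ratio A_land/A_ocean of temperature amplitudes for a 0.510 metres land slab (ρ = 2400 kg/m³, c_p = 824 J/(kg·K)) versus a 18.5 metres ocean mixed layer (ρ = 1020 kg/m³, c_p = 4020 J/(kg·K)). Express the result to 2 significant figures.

C_ocean = 1020 × 4020 × 18.5 = 7.59×10^7 J/(m²·K).
C_land = 2400 × 824 × 0.510 = 1.01×10^6 J/(m²·K).
Undamped amplitude ∝ 1/C, so A_land/A_ocean = C_ocean/C_land = 75.2.

75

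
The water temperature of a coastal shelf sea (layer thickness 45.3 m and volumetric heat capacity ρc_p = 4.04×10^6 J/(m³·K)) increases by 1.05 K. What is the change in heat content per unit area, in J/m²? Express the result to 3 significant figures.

Areal heat capacity C = ρc_p × D = 4.04×10^6 × 45.3 = 1.83×10^8 J m⁻² K⁻¹.
ΔQ = C ΔT = 1.83×10^8 × 1.05 = 1.92×10^8 J/m².

1.92×10^8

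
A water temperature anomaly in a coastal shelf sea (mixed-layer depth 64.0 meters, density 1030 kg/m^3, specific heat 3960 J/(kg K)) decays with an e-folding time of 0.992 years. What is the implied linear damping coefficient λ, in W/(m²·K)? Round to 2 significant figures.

Areal heat capacity C = ρ c_p D = 1030 × 3960 × 64.0 = 2.61×10^8 J/(m^2 K).
τ = 0.992 years = 3.13×10^7 s.
λ = C / τ = 2.61×10^8 / 3.13×10^7 = 8.34 W/(m²·K).

8.3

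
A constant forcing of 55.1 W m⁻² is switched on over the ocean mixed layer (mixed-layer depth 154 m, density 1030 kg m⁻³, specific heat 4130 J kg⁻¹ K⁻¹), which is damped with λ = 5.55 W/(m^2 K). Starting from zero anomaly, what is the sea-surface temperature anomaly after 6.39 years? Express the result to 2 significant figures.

8.1 K

Areal heat capacity C = ρ c_p D = 1030 × 4130 × 154 = 6.55×10^8 J m⁻² K⁻¹.
τ = C / λ = 6.55×10^8 / 5.55 = 1.18×10^8 s.
Equilibrium anomaly ΔT_eq = F / λ = 55.1 / 5.55 = 9.93 K.
t = 6.39 years = 2.02×10^8 s, so t/τ = 1.71.
ΔT(t) = ΔT_eq (1 − e^(−t/τ)) = 9.93 × (1 − e^−1.71) = 8.13 K.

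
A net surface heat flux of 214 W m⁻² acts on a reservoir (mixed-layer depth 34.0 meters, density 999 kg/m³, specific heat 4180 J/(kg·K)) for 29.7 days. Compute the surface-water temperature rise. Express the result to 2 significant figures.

Areal heat capacity C = ρ c_p D = 999 × 4180 × 34.0 = 1.42×10^8 J/(m²·K).
Net heat input Q = F Δt = 214 × (29.7 days × 86400 s/day) = 5.49×10^8 J/m².
ΔT = Q / C = 5.49×10^8 / 1.42×10^8 = 3.87 K.

3.9 K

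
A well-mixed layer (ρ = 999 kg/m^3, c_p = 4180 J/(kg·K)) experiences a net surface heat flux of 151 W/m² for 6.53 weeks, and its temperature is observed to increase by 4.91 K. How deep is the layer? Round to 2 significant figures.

Heat input Q = F Δt = 151 × 3.95×10^6 s = 5.96×10^8 J/m².
Required areal heat capacity C = Q / ΔT = 1.21×10^8 J/(m²·K).
Depth D = C / (ρ c_p) = 1.21×10^8 / (999 × 4180) = 29.1 m.

29 m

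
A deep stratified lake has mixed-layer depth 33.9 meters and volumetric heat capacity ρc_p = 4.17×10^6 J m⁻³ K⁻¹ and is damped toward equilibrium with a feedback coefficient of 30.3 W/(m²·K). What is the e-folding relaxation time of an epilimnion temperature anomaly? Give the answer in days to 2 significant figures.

Areal heat capacity C = ρc_p × D = 4.17×10^6 × 33.9 = 1.41×10^8 J/(m^2 K).
Relaxation time τ = C / λ = 1.41×10^8 / 30.3 = 4.67×10^6 s.
In days: 4.67×10^6 s / (86400 s/day) = 54.0 days.

54 days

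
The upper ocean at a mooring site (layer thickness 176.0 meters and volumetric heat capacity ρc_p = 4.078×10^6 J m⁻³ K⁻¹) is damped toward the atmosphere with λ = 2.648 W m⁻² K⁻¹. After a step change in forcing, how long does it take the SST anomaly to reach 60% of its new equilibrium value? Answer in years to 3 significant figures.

7.87 years

Areal heat capacity C = ρc_p × D = 4.078×10^6 × 176.0 = 7.18×10^8 J/(m²·K).
τ = C / λ = 7.18×10^8 / 2.648 = 2.71×10^8 s.
Fraction reached: 1 − e^(−t/τ) = 0.60 ⇒ t = −τ ln(1 − 0.60) = τ × 0.916.
t = 2.48×10^8 s = 7.87 years.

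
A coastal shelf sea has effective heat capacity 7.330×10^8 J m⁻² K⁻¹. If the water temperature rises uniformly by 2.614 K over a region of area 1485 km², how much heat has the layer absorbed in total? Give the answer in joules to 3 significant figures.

2.85×10^18 J

Areal heat capacity C = 7.330×10^8 J m⁻² K⁻¹ (given).
Heat per unit area: q = C ΔT = 7.33×10^8 × 2.614 = 1.92×10^9 J/m².
Total heat: Q = q × A = 1.92×10^9 × (1485 × 10⁶ m²) = 2.85×10^18 J.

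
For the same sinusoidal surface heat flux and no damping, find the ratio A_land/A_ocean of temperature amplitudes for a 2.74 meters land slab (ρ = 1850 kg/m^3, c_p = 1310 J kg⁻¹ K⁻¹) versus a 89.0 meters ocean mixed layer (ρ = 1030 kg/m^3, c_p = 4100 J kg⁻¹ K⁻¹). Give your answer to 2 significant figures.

57

C_ocean = 1030 × 4100 × 89.0 = 3.76×10^8 J/(m²·K).
C_land = 1850 × 1310 × 2.74 = 6.64×10^6 J/(m²·K).
Undamped amplitude ∝ 1/C, so A_land/A_ocean = C_ocean/C_land = 56.6.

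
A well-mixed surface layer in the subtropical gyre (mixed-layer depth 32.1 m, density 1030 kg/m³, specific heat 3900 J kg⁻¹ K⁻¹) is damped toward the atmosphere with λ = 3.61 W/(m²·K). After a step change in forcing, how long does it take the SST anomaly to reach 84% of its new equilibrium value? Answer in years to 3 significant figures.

Areal heat capacity C = ρ c_p D = 1030 × 3900 × 32.1 = 1.29×10^8 J m⁻² K⁻¹.
τ = C / λ = 1.29×10^8 / 3.61 = 3.57×10^7 s.
Fraction reached: 1 − e^(−t/τ) = 0.84 ⇒ t = −τ ln(1 − 0.84) = τ × 1.83.
t = 6.55×10^7 s = 2.07 years.

2.07 years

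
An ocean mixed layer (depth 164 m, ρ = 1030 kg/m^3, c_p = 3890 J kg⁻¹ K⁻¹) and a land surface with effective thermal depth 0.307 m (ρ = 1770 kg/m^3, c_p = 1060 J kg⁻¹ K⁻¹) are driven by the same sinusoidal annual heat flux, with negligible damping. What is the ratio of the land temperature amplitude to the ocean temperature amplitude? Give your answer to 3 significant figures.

C_ocean = 1030 × 3890 × 164 = 6.57×10^8 J/(m²·K).
C_land = 1770 × 1060 × 0.307 = 5.76×10^5 J/(m²·K).
Undamped amplitude ∝ 1/C, so A_land/A_ocean = C_ocean/C_land = 1140.

1140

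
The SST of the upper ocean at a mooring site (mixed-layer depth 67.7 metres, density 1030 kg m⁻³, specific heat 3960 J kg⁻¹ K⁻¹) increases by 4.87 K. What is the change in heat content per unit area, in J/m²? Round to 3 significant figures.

Areal heat capacity C = ρ c_p D = 1030 × 3960 × 67.7 = 2.76×10^8 J/(m²·K).
ΔQ = C ΔT = 2.76×10^8 × 4.87 = 1.34×10^9 J/m².

1.34×10^9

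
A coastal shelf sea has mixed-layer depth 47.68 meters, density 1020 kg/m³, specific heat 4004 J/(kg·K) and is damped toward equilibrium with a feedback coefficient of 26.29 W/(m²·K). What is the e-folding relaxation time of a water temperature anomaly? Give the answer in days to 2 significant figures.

86 days

Areal heat capacity C = ρ c_p D = 1020 × 4004 × 47.68 = 1.95×10^8 J m⁻² K⁻¹.
Relaxation time τ = C / λ = 1.95×10^8 / 26.29 = 7.41×10^6 s.
In days: 7.41×10^6 s / (86400 s/day) = 85.7 days.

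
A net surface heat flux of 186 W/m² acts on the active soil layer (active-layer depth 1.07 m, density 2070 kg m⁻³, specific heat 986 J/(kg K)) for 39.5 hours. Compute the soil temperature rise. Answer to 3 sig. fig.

12.1 K

Areal heat capacity C = ρ c_p D = 2070 × 986 × 1.07 = 2.18×10^6 J/(m²·K).
Net heat input Q = F Δt = 186 × (39.5 hours × 3600 s/hour) = 2.64×10^7 J/m².
ΔT = Q / C = 2.64×10^7 / 2.18×10^6 = 12.1 K.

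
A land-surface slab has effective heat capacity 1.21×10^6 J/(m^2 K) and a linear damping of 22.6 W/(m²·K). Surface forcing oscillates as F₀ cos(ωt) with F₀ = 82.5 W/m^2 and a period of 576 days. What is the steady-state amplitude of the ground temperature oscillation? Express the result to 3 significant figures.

3.65 K

Areal heat capacity C = 1.21×10^6 J/(m^2 K) (given).
Angular frequency ω = 2π / T = 2π / 4.98×10^7 s = 1.26×10^-7 s⁻¹.
√((Cω)² + λ²) = √((0.153)² + 22.6²) = 22.6 W/(m²·K).
Amplitude A = F₀ / √((Cω)²+λ²) = 82.5 / 22.6 = 3.65 K.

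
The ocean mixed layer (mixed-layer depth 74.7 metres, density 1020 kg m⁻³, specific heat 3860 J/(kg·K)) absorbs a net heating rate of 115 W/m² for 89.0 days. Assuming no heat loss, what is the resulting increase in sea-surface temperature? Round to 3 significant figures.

3.01 K

Areal heat capacity C = ρ c_p D = 1020 × 3860 × 74.7 = 2.94×10^8 J m⁻² K⁻¹.
Net heat input Q = F Δt = 115 × (89.0 days × 86400 s/day) = 8.84×10^8 J/m².
ΔT = Q / C = 8.84×10^8 / 2.94×10^8 = 3.01 K.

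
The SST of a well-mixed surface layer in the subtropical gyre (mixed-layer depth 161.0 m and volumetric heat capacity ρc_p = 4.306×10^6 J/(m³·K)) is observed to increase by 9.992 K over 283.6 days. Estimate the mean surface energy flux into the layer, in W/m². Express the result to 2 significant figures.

Areal heat capacity C = ρc_p × D = 4.306×10^6 × 161.0 = 6.93×10^8 J/(m^2 K).
Required heat per unit area: Q = C ΔT = 6.93×10^8 × 9.992 = 6.93×10^9 J/m².
Flux F = Q / Δt = 6.93×10^9 / 2.45×10^7 s = 283 W/m².

280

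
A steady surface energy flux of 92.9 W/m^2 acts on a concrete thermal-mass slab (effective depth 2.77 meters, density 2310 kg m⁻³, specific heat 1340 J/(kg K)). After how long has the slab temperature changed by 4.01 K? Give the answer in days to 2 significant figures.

4.3 days

Areal heat capacity C = ρ c_p D = 2310 × 1340 × 2.77 = 8.57×10^6 J/(m²·K).
Time required: Δt = C ΔT / F = 8.57×10^6 × 4.01 / 92.9 = 3.70×10^5 s.
In days: 3.70×10^5 s / (86400 s/day) = 4.28 days.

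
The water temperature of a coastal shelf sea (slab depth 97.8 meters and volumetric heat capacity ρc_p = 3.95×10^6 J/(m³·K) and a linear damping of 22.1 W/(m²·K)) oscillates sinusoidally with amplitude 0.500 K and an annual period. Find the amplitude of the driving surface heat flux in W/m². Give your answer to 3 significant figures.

Areal heat capacity C = ρc_p × D = 3.95×10^6 × 97.8 = 3.86×10^8 J/(m^2 K).
ω = 2π / 3.15×10^7 s = 1.99×10^-7 s⁻¹.
√((Cω)² + λ²) = √((77.0)² + 22.1²) = 80.1 W/(m²·K).
F₀ = A × √((Cω)²+λ²) = 0.500 × 80.1 = 40.0 W/m².

40.0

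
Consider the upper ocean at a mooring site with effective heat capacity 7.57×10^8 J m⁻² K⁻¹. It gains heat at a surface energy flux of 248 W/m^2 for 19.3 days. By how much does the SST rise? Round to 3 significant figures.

0.546 K

Areal heat capacity C = 7.57×10^8 J m⁻² K⁻¹ (given).
Net heat input Q = F Δt = 248 × (19.3 days × 86400 s/day) = 4.14×10^8 J/m².
ΔT = Q / C = 4.14×10^8 / 7.57×10^8 = 0.546 K.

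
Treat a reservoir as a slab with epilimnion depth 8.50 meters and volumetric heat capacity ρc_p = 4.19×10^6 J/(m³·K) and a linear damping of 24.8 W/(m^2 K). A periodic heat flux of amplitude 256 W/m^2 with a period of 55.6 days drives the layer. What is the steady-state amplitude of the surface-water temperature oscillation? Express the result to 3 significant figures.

Areal heat capacity C = ρc_p × D = 4.19×10^6 × 8.50 = 3.56×10^7 J m⁻² K⁻¹.
Angular frequency ω = 2π / T = 2π / 4.80×10^6 s = 1.31×10^-6 s⁻¹.
√((Cω)² + λ²) = √((46.6)² + 24.8²) = 52.8 W/(m²·K).
Amplitude A = F₀ / √((Cω)²+λ²) = 256 / 52.8 = 4.85 K.

4.85 K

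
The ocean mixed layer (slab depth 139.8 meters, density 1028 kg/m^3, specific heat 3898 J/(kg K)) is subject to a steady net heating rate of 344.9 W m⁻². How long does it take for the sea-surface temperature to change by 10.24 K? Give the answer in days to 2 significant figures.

Areal heat capacity C = ρ c_p D = 1028 × 3898 × 139.8 = 5.60×10^8 J m⁻² K⁻¹.
Time required: Δt = C ΔT / F = 5.60×10^8 × 10.24 / 344.9 = 1.66×10^7 s.
In days: 1.66×10^7 s / (86400 s/day) = 193 days.

190 days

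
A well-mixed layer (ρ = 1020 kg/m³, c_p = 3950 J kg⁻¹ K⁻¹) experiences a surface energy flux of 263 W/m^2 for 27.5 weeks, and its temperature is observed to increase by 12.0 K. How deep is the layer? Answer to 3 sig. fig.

Heat input Q = F Δt = 263 × 1.66×10^7 s = 4.37×10^9 J/m².
Required areal heat capacity C = Q / ΔT = 3.65×10^8 J/(m²·K).
Depth D = C / (ρ c_p) = 3.65×10^8 / (1020 × 3950) = 90.5 m.

90.5 m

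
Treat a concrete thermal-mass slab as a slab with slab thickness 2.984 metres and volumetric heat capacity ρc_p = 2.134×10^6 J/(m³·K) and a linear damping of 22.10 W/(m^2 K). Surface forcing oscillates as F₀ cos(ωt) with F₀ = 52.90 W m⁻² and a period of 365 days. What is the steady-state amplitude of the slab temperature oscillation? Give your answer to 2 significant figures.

2.4 K

Areal heat capacity C = ρc_p × D = 2.134×10^6 × 2.984 = 6.37×10^6 J/(m^2 K).
Angular frequency ω = 2π / T = 2π / 3.15×10^7 s = 1.99×10^-7 s⁻¹.
√((Cω)² + λ²) = √((1.27)² + 22.10²) = 22.1 W/(m²·K).
Amplitude A = F₀ / √((Cω)²+λ²) = 52.90 / 22.1 = 2.39 K.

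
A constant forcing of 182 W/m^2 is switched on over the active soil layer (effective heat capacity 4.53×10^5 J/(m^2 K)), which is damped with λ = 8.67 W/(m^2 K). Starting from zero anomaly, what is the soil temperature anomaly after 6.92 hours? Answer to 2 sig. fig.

8.0 K

Areal heat capacity C = 4.53×10^5 J/(m^2 K) (given).
τ = C / λ = 4.53×10^5 / 8.67 = 52200 s.
Equilibrium anomaly ΔT_eq = F / λ = 182 / 8.67 = 21.0 K.
t = 6.92 hours = 24900 s, so t/τ = 0.477.
ΔT(t) = ΔT_eq (1 − e^(−t/τ)) = 21.0 × (1 − e^−0.477) = 7.96 K.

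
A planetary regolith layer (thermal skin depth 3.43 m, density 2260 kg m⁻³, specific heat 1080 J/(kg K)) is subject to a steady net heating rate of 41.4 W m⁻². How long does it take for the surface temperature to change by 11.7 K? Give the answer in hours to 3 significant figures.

657 hours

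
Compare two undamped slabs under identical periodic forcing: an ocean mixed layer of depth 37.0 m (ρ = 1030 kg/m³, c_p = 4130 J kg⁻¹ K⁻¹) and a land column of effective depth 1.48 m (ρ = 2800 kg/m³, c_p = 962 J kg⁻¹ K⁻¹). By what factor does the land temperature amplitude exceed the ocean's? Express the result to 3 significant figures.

39.5

C_ocean = 1030 × 4130 × 37.0 = 1.57×10^8 J/(m²·K).
C_land = 2800 × 962 × 1.48 = 3.99×10^6 J/(m²·K).
Undamped amplitude ∝ 1/C, so A_land/A_ocean = C_ocean/C_land = 39.5.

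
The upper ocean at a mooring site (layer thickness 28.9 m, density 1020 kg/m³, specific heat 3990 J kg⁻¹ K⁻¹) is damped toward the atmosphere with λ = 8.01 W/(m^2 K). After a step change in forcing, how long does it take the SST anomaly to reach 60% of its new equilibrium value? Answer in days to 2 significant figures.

160 days

Areal heat capacity C = ρ c_p D = 1020 × 3990 × 28.9 = 1.18×10^8 J/(m^2 K).
τ = C / λ = 1.18×10^8 / 8.01 = 1.47×10^7 s.
Fraction reached: 1 − e^(−t/τ) = 0.60 ⇒ t = −τ ln(1 − 0.60) = τ × 0.916.
t = 1.35×10^7 s = 156 days.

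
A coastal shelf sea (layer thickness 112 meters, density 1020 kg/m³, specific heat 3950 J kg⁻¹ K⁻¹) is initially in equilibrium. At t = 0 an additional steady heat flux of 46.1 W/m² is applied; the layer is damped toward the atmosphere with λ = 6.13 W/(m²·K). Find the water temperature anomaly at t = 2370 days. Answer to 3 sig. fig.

7.05 K

Areal heat capacity C = ρ c_p D = 1020 × 3950 × 112 = 4.51×10^8 J/(m^2 K).
τ = C / λ = 4.51×10^8 / 6.13 = 7.36×10^7 s.
Equilibrium anomaly ΔT_eq = F / λ = 46.1 / 6.13 = 7.52 K.
t = 2370 days = 2.05×10^8 s, so t/τ = 2.78.
ΔT(t) = ΔT_eq (1 − e^(−t/τ)) = 7.52 × (1 − e^−2.78) = 7.05 K.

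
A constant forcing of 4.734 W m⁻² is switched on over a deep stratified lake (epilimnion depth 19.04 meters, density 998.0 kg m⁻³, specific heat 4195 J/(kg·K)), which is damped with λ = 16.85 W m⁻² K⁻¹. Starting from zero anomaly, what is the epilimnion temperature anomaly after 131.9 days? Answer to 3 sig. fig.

Areal heat capacity C = ρ c_p D = 998.0 × 4195 × 19.04 = 7.97×10^7 J/(m^2 K).
τ = C / λ = 7.97×10^7 / 16.85 = 4.73×10^6 s.
Equilibrium anomaly ΔT_eq = F / λ = 4.734 / 16.85 = 0.281 K.
t = 131.9 days = 1.14×10^7 s, so t/τ = 2.41.
ΔT(t) = ΔT_eq (1 − e^(−t/τ)) = 0.281 × (1 − e^−2.41) = 0.256 K.

0.256 K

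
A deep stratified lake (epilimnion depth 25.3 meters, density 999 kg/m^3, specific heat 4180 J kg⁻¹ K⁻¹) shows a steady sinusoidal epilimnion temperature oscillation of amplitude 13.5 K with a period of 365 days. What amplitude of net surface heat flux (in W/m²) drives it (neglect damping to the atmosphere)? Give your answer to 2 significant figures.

280

Areal heat capacity C = ρ c_p D = 999 × 4180 × 25.3 = 1.06×10^8 J m⁻² K⁻¹.
ω = 2π / 3.15×10^7 s = 1.99×10^-7 s⁻¹.
Cω = 1.06×10^8 × 1.99×10^-7 = 21.0 W/(m²·K).
F₀ = A × Cω = 13.5 × 21.0 = 284 W/m².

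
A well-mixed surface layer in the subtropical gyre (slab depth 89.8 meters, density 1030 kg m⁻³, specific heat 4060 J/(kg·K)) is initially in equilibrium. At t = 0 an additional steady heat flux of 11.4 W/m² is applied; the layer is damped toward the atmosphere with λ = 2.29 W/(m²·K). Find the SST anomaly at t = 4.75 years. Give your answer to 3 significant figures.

2.98 K

Areal heat capacity C = ρ c_p D = 1030 × 4060 × 89.8 = 3.76×10^8 J/(m²·K).
τ = C / λ = 3.76×10^8 / 2.29 = 1.64×10^8 s.
Equilibrium anomaly ΔT_eq = F / λ = 11.4 / 2.29 = 4.98 K.
t = 4.75 years = 1.50×10^8 s, so t/τ = 0.914.
ΔT(t) = ΔT_eq (1 − e^(−t/τ)) = 4.98 × (1 − e^−0.914) = 2.98 K.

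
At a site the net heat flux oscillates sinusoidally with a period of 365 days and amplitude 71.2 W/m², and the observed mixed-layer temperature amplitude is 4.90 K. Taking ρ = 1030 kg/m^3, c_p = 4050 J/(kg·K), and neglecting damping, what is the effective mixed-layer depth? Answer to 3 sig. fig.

ω = 2π / 3.15×10^7 s = 1.99×10^-7 s⁻¹.
Required C = F₀ / (A ω) = 71.2 / (4.90 × 1.99×10^-7) = 7.29×10^7 J/(m²·K).
D = C / (ρ c_p) = 7.29×10^7 / (1030 × 4050) = 17.5 m.

17.5 m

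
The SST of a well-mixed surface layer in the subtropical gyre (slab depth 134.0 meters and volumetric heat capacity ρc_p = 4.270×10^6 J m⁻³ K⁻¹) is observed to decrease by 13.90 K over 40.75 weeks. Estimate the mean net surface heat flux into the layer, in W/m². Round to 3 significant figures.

-323

Areal heat capacity C = ρc_p × D = 4.270×10^6 × 134.0 = 5.72×10^8 J/(m^2 K).
Required heat per unit area: Q = C ΔT = 5.72×10^8 × -13.90 = -7.95×10^9 J/m².
Flux F = Q / Δt = -7.95×10^9 / 2.46×10^7 s = -323 W/m².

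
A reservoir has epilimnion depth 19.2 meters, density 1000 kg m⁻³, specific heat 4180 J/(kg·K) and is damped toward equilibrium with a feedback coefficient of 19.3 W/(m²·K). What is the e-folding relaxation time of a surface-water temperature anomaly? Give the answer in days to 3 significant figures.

Areal heat capacity C = ρ c_p D = 1000 × 4180 × 19.2 = 8.03×10^7 J m⁻² K⁻¹.
Relaxation time τ = C / λ = 8.03×10^7 / 19.3 = 4.16×10^6 s.
In days: 4.16×10^6 s / (86400 s/day) = 48.1 days.

48.1 days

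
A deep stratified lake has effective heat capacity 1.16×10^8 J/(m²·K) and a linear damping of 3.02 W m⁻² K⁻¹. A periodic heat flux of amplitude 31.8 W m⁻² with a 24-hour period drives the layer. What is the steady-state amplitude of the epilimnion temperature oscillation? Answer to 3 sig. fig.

Areal heat capacity C = 1.16×10^8 J/(m²·K) (given).
Angular frequency ω = 2π / T = 2π / 86400 s = 7.27×10^-5 s⁻¹.
√((Cω)² + λ²) = √((8440)² + 3.02²) = 8440 W/(m²·K).
Amplitude A = F₀ / √((Cω)²+λ²) = 31.8 / 8440 = 0.00377 K.

0.00377 K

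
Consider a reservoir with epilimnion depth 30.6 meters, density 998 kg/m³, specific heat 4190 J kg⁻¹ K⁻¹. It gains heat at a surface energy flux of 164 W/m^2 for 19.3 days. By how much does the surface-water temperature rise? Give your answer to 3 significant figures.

Areal heat capacity C = ρ c_p D = 998 × 4190 × 30.6 = 1.28×10^8 J m⁻² K⁻¹.
Net heat input Q = F Δt = 164 × (19.3 days × 86400 s/day) = 2.73×10^8 J/m².
ΔT = Q / C = 2.73×10^8 / 1.28×10^8 = 2.14 K.

2.14 K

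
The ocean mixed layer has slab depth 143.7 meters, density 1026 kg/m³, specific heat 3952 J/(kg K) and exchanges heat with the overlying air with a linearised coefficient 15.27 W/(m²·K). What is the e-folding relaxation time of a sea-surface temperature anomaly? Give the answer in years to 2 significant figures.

1.2 years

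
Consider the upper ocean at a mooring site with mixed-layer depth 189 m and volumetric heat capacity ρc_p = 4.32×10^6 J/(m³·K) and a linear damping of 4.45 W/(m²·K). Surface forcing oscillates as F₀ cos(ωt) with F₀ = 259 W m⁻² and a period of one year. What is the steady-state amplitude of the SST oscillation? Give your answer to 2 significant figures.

1.6 K

Areal heat capacity C = ρc_p × D = 4.32×10^6 × 189 = 8.16×10^8 J m⁻² K⁻¹.
Angular frequency ω = 2π / T = 2π / 3.15×10^7 s = 1.99×10^-7 s⁻¹.
√((Cω)² + λ²) = √((163)² + 4.45²) = 163 W/(m²·K).
Amplitude A = F₀ / √((Cω)²+λ²) = 259 / 163 = 1.59 K.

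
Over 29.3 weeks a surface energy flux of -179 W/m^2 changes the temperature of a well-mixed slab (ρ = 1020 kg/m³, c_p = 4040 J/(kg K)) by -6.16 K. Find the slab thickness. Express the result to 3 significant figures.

Heat input Q = F Δt = -179 × 1.77×10^7 s = -3.17×10^9 J/m².
Required areal heat capacity C = Q / ΔT = 5.15×10^8 J/(m²·K).
Depth D = C / (ρ c_p) = 5.15×10^8 / (1020 × 4040) = 125 m.

125 m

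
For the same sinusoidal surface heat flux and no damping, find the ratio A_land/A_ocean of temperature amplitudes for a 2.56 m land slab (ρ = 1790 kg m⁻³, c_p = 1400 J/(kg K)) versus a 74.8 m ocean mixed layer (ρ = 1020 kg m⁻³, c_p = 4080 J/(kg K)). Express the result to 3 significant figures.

48.5

C_ocean = 1020 × 4080 × 74.8 = 3.11×10^8 J/(m²·K).
C_land = 1790 × 1400 × 2.56 = 6.42×10^6 J/(m²·K).
Undamped amplitude ∝ 1/C, so A_land/A_ocean = C_ocean/C_land = 48.5.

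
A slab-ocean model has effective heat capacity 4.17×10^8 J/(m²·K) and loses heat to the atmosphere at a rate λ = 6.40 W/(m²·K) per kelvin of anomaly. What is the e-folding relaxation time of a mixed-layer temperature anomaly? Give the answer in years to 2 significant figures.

2.1 years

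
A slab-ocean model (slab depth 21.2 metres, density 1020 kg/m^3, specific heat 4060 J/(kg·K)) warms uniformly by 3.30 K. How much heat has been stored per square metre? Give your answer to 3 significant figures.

Areal heat capacity C = ρ c_p D = 1020 × 4060 × 21.2 = 8.78×10^7 J m⁻² K⁻¹.
ΔQ = C ΔT = 8.78×10^7 × 3.30 = 2.90×10^8 J/m².

2.90×10^8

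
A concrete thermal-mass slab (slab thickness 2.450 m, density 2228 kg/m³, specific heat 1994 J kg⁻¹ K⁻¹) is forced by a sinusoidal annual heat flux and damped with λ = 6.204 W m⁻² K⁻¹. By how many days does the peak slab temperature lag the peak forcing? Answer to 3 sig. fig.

19.5 days

Areal heat capacity C = ρ c_p D = 2228 × 1994 × 2.450 = 1.09×10^7 J m⁻² K⁻¹.
ω = 2π / 3.15×10^7 s = 1.99×10^-7 s⁻¹.
Phase lag φ = arctan(Cω/λ) = arctan(2.17/6.204) = 0.336 rad.
Time lag = φ / ω = 0.336 / 1.99×10^-7 = 1.69×10^6 s = 19.5 days.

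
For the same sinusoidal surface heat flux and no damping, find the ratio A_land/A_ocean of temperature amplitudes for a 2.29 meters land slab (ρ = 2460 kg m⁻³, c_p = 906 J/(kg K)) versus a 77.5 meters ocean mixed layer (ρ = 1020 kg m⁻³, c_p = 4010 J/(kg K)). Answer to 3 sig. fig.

62.1

C_ocean = 1020 × 4010 × 77.5 = 3.17×10^8 J/(m²·K).
C_land = 2460 × 906 × 2.29 = 5.10×10^6 J/(m²·K).
Undamped amplitude ∝ 1/C, so A_land/A_ocean = C_ocean/C_land = 62.1.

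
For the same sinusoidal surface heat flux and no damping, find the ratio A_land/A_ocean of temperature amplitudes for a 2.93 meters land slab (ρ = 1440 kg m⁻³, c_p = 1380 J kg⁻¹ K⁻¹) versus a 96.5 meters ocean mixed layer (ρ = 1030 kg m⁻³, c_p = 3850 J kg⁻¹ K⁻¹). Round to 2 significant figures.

66

C_ocean = 1030 × 3850 × 96.5 = 3.83×10^8 J/(m²·K).
C_land = 1440 × 1380 × 2.93 = 5.82×10^6 J/(m²·K).
Undamped amplitude ∝ 1/C, so A_land/A_ocean = C_ocean/C_land = 65.7.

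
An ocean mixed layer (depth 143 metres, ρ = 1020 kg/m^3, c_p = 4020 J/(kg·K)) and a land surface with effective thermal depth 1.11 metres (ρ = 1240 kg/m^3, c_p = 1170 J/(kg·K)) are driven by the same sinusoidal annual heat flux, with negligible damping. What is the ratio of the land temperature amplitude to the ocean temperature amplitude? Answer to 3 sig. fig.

364

C_ocean = 1020 × 4020 × 143 = 5.86×10^8 J/(m²·K).
C_land = 1240 × 1170 × 1.11 = 1.61×10^6 J/(m²·K).
Undamped amplitude ∝ 1/C, so A_land/A_ocean = C_ocean/C_land = 364.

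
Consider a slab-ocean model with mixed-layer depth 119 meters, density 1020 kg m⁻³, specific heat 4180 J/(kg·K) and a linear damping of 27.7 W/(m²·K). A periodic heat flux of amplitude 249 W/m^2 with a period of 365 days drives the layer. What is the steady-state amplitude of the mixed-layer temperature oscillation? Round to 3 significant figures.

2.38 K

Areal heat capacity C = ρ c_p D = 1020 × 4180 × 119 = 5.07×10^8 J m⁻² K⁻¹.
Angular frequency ω = 2π / T = 2π / 3.15×10^7 s = 1.99×10^-7 s⁻¹.
√((Cω)² + λ²) = √((101)² + 27.7²) = 105 W/(m²·K).
Amplitude A = F₀ / √((Cω)²+λ²) = 249 / 105 = 2.38 K.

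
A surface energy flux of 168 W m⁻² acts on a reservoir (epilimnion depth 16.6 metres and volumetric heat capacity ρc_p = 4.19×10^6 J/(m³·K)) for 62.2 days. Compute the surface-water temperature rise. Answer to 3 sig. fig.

13.0 K

Areal heat capacity C = ρc_p × D = 4.19×10^6 × 16.6 = 6.96×10^7 J/(m²·K).
Net heat input Q = F Δt = 168 × (62.2 days × 86400 s/day) = 9.03×10^8 J/m².
ΔT = Q / C = 9.03×10^8 / 6.96×10^7 = 13.0 K.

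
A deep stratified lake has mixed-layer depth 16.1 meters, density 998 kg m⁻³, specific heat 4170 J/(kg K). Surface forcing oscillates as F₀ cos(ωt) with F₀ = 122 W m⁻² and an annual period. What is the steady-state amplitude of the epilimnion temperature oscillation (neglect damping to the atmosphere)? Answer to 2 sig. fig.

9.1 K

Areal heat capacity C = ρ c_p D = 998 × 4170 × 16.1 = 6.70×10^7 J/(m^2 K).
Angular frequency ω = 2π / T = 2π / 3.15×10^7 s = 1.99×10^-7 s⁻¹.
Cω = 6.70×10^7 × 1.99×10^-7 = 13.3 W/(m²·K).
Amplitude A = F₀ / (Cω) = 122 / 13.3 = 9.14 K.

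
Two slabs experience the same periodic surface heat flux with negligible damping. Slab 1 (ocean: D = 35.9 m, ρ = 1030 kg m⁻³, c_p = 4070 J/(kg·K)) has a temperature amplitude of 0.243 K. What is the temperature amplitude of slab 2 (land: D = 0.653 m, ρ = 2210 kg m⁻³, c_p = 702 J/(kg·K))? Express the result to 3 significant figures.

36.1 K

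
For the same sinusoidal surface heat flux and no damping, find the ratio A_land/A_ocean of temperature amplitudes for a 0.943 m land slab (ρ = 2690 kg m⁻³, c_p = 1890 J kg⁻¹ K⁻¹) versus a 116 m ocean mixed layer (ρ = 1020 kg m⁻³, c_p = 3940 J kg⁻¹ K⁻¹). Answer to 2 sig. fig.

97

C_ocean = 1020 × 3940 × 116 = 4.66×10^8 J/(m²·K).
C_land = 2690 × 1890 × 0.943 = 4.79×10^6 J/(m²·K).
Undamped amplitude ∝ 1/C, so A_land/A_ocean = C_ocean/C_land = 97.2.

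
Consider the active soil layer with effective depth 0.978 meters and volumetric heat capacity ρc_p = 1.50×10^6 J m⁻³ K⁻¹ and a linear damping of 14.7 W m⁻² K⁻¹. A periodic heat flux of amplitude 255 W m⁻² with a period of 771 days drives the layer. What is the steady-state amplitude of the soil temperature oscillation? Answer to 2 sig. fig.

17 K

Areal heat capacity C = ρc_p × D = 1.50×10^6 × 0.978 = 1.47×10^6 J/(m^2 K).
Angular frequency ω = 2π / T = 2π / 6.66×10^7 s = 9.43×10^-8 s⁻¹.
√((Cω)² + λ²) = √((0.138)² + 14.7²) = 14.7 W/(m²·K).
Amplitude A = F₀ / √((Cω)²+λ²) = 255 / 14.7 = 17.3 K.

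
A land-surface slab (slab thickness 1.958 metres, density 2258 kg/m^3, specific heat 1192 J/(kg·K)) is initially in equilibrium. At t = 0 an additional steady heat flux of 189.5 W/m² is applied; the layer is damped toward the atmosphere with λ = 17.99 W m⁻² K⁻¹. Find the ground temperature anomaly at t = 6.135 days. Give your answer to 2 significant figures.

8.8 K

Areal heat capacity C = ρ c_p D = 2258 × 1192 × 1.958 = 5.27×10^6 J/(m²·K).
τ = C / λ = 5.27×10^6 / 17.99 = 2.93×10^5 s.
Equilibrium anomaly ΔT_eq = F / λ = 189.5 / 17.99 = 10.5 K.
t = 6.135 days = 5.30×10^5 s, so t/τ = 1.81.
ΔT(t) = ΔT_eq (1 − e^(−t/τ)) = 10.5 × (1 − e^−1.81) = 8.81 K.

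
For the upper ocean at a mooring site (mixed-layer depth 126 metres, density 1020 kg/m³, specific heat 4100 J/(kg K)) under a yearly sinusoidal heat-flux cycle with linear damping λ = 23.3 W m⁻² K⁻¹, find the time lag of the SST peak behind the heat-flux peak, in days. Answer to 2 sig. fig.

79 days

Areal heat capacity C = ρ c_p D = 1020 × 4100 × 126 = 5.27×10^8 J/(m²·K).
ω = 2π / 3.15×10^7 s = 1.99×10^-7 s⁻¹.
Phase lag φ = arctan(Cω/λ) = arctan(105/23.3) = 1.35 rad.
Time lag = φ / ω = 1.35 / 1.99×10^-7 = 6.79×10^6 s = 78.6 days.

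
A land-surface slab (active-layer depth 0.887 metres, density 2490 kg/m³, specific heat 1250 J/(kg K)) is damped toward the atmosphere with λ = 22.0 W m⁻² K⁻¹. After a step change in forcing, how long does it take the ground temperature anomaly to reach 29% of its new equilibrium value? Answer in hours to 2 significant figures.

12 hours

Areal heat capacity C = ρ c_p D = 2490 × 1250 × 0.887 = 2.76×10^6 J/(m²·K).
τ = C / λ = 2.76×10^6 / 22.0 = 1.25×10^5 s.
Fraction reached: 1 − e^(−t/τ) = 0.29 ⇒ t = −τ ln(1 − 0.29) = τ × 0.342.
t = 43000 s = 11.9 hours.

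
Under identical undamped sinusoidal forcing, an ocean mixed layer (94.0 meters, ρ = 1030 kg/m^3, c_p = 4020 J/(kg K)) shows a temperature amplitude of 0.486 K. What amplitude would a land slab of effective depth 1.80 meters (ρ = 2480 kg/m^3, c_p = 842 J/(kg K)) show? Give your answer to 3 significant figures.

50.3 K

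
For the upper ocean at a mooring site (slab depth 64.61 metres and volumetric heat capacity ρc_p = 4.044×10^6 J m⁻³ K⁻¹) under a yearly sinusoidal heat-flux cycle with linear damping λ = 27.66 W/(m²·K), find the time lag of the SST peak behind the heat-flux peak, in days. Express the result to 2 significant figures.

63 days

Areal heat capacity C = ρc_p × D = 4.044×10^6 × 64.61 = 2.61×10^8 J m⁻² K⁻¹.
ω = 2π / 3.15×10^7 s = 1.99×10^-7 s⁻¹.
Phase lag φ = arctan(Cω/λ) = arctan(52.1/27.66) = 1.08 rad.
Time lag = φ / ω = 1.08 / 1.99×10^-7 = 5.43×10^6 s = 62.9 days.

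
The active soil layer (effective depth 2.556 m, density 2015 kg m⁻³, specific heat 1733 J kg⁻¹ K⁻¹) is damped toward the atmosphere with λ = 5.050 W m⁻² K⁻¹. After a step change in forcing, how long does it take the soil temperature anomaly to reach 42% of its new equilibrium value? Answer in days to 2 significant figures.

Areal heat capacity C = ρ c_p D = 2015 × 1733 × 2.556 = 8.93×10^6 J/(m^2 K).
τ = C / λ = 8.93×10^6 / 5.050 = 1.77×10^6 s.
Fraction reached: 1 − e^(−t/τ) = 0.42 ⇒ t = −τ ln(1 − 0.42) = τ × 0.545.
t = 9.63×10^5 s = 11.1 days.

11 days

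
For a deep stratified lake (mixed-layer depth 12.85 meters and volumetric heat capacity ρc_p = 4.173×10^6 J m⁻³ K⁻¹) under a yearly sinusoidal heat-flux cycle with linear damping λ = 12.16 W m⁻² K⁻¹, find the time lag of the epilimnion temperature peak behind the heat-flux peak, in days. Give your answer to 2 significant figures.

42 days

Areal heat capacity C = ρc_p × D = 4.173×10^6 × 12.85 = 5.36×10^7 J/(m²·K).
ω = 2π / 3.15×10^7 s = 1.99×10^-7 s⁻¹.
Phase lag φ = arctan(Cω/λ) = arctan(10.7/12.16) = 0.721 rad.
Time lag = φ / ω = 0.721 / 1.99×10^-7 = 3.62×10^6 s = 41.9 days.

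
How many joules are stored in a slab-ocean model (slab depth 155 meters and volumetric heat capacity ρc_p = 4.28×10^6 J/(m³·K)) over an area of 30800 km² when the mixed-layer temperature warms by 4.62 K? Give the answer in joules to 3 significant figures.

Areal heat capacity C = ρc_p × D = 4.28×10^6 × 155 = 6.63×10^8 J/(m²·K).
Heat per unit area: q = C ΔT = 6.63×10^8 × 4.62 = 3.06×10^9 J/m².
Total heat: Q = q × A = 3.06×10^9 × (30800 × 10⁶ m²) = 9.44×10^19 J.

9.44×10^19 J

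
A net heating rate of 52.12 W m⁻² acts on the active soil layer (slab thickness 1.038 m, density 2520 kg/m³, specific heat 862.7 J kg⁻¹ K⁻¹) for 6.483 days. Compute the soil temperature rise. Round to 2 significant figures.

13 K

Areal heat capacity C = ρ c_p D = 2520 × 862.7 × 1.038 = 2.26×10^6 J/(m²·K).
Net heat input Q = F Δt = 52.12 × (6.483 days × 86400 s/day) = 2.92×10^7 J/m².
ΔT = Q / C = 2.92×10^7 / 2.26×10^6 = 12.9 K.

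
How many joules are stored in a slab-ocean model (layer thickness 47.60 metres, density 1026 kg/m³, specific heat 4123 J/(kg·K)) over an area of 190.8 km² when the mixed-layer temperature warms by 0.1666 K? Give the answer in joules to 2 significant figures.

6.4×10^15 J

Areal heat capacity C = ρ c_p D = 1026 × 4123 × 47.60 = 2.01×10^8 J/(m²·K).
Heat per unit area: q = C ΔT = 2.01×10^8 × 0.1666 = 3.35×10^7 J/m².
Total heat: Q = q × A = 3.35×10^7 × (190.8 × 10⁶ m²) = 6.40×10^15 J.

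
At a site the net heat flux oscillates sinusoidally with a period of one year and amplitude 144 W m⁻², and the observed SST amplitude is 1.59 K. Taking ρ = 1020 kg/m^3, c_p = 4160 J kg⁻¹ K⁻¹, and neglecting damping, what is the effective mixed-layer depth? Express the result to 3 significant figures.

107 m

ω = 2π / 3.15×10^7 s = 1.99×10^-7 s⁻¹.
Required C = F₀ / (A ω) = 144 / (1.59 × 1.99×10^-7) = 4.55×10^8 J/(m²·K).
D = C / (ρ c_p) = 4.55×10^8 / (1020 × 4160) = 107 m.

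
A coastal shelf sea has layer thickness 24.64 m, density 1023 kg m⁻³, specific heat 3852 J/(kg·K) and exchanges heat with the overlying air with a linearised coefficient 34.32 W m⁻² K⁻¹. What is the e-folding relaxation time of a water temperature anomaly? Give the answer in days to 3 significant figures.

Areal heat capacity C = ρ c_p D = 1023 × 3852 × 24.64 = 9.71×10^7 J m⁻² K⁻¹.
Relaxation time τ = C / λ = 9.71×10^7 / 34.32 = 2.83×10^6 s.
In days: 2.83×10^6 s / (86400 s/day) = 32.7 days.

32.7 days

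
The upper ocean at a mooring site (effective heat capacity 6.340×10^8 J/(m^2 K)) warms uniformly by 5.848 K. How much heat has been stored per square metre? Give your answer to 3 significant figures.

Areal heat capacity C = 6.340×10^8 J/(m^2 K) (given).
ΔQ = C ΔT = 6.34×10^8 × 5.848 = 3.71×10^9 J/m².

3.71×10^9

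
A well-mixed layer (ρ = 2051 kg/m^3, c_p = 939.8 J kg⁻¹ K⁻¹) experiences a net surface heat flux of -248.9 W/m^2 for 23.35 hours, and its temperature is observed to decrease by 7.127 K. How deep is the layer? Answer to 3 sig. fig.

Heat input Q = F Δt = -248.9 × 84100 s = -2.09×10^7 J/m².
Required areal heat capacity C = Q / ΔT = 2.94×10^6 J/(m²·K).
Depth D = C / (ρ c_p) = 2.94×10^6 / (2051 × 939.8) = 1.52 m.

1.52 m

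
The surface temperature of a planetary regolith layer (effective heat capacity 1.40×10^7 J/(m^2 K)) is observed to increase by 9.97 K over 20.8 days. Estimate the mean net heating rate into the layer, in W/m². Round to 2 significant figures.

Areal heat capacity C = 1.40×10^7 J/(m^2 K) (given).
Required heat per unit area: Q = C ΔT = 1.40×10^7 × 9.97 = 1.40×10^8 J/m².
Flux F = Q / Δt = 1.40×10^8 / 1.80×10^6 s = 77.7 W/m².

78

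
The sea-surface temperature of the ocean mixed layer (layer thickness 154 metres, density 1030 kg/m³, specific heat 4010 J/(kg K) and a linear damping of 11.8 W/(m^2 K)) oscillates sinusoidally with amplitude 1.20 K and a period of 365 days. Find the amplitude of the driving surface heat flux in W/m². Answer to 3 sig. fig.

153

Areal heat capacity C = ρ c_p D = 1030 × 4010 × 154 = 6.36×10^8 J/(m²·K).
ω = 2π / 3.15×10^7 s = 1.99×10^-7 s⁻¹.
√((Cω)² + λ²) = √((127)² + 11.8²) = 127 W/(m²·K).
F₀ = A × √((Cω)²+λ²) = 1.20 × 127 = 153 W/m².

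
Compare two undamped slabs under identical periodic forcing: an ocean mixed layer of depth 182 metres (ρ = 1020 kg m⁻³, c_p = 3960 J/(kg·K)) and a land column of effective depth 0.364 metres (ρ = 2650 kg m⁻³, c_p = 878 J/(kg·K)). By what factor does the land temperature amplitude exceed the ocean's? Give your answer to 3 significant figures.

868

C_ocean = 1020 × 3960 × 182 = 7.35×10^8 J/(m²·K).
C_land = 2650 × 878 × 0.364 = 8.47×10^5 J/(m²·K).
Undamped amplitude ∝ 1/C, so A_land/A_ocean = C_ocean/C_land = 868.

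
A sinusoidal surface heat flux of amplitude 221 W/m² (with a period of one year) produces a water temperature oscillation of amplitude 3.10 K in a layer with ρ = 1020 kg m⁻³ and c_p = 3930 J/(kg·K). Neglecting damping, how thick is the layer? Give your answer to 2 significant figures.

ω = 2π / 3.15×10^7 s = 1.99×10^-7 s⁻¹.
Required C = F₀ / (A ω) = 221 / (3.10 × 1.99×10^-7) = 3.58×10^8 J/(m²·K).
D = C / (ρ c_p) = 3.58×10^8 / (1020 × 3930) = 89.3 m.

89 m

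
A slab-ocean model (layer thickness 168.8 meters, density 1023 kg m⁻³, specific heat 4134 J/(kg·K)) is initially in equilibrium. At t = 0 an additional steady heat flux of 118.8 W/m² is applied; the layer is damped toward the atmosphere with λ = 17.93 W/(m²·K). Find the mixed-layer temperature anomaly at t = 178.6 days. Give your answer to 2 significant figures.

Areal heat capacity C = ρ c_p D = 1023 × 4134 × 168.8 = 7.14×10^8 J/(m²·K).
τ = C / λ = 7.14×10^8 / 17.93 = 3.98×10^7 s.
Equilibrium anomaly ΔT_eq = F / λ = 118.8 / 17.93 = 6.63 K.
t = 178.6 days = 1.54×10^7 s, so t/τ = 0.388.
ΔT(t) = ΔT_eq (1 − e^(−t/τ)) = 6.63 × (1 − e^−0.388) = 2.13 K.

2.1 K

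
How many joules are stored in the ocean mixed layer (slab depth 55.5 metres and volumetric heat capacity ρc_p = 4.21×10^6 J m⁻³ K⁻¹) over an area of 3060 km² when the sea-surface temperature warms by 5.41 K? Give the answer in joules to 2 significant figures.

3.9×10^18 J

Areal heat capacity C = ρc_p × D = 4.21×10^6 × 55.5 = 2.34×10^8 J m⁻² K⁻¹.
Heat per unit area: q = C ΔT = 2.34×10^8 × 5.41 = 1.26×10^9 J/m².
Total heat: Q = q × A = 1.26×10^9 × (3060 × 10⁶ m²) = 3.87×10^18 J.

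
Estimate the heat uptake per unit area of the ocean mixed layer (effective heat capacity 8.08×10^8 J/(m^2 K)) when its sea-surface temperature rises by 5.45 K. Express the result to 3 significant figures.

4.40×10^9

Areal heat capacity C = 8.08×10^8 J/(m^2 K) (given).
ΔQ = C ΔT = 8.08×10^8 × 5.45 = 4.40×10^9 J/m².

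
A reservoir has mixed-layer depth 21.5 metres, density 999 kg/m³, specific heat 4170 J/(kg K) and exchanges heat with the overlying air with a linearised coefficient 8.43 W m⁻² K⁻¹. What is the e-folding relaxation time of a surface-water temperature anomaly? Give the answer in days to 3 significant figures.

Areal heat capacity C = ρ c_p D = 999 × 4170 × 21.5 = 8.96×10^7 J m⁻² K⁻¹.
Relaxation time τ = C / λ = 8.96×10^7 / 8.43 = 1.06×10^7 s.
In days: 1.06×10^7 s / (86400 s/day) = 123 days.

123 days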